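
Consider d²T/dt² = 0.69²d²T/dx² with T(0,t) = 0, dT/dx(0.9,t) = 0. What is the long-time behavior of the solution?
As t → ∞, T oscillates (no decay). Energy is conserved; the solution oscillates indefinitely as standing waves.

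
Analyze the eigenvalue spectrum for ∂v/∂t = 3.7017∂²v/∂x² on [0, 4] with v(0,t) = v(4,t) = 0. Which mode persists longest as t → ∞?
Eigenvalues: λₙ = 3.7017n²π²/4².
First three modes:
  n=1: λ₁ = 3.7017π²/4² ≈ 2.283
  n=2: λ₂ = 14.8068π²/4² ≈ 9.134 (4× faster decay)
  n=3: λ₃ = 33.3153π²/4² ≈ 20.551 (9× faster decay)
As t → ∞, higher modes decay exponentially faster. The n=1 mode dominates: v ~ c₁ sin(πx/4) e^{-λ₁t}.
Decay rate: λ₁ = 3.7017π²/4² ≈ 2.283.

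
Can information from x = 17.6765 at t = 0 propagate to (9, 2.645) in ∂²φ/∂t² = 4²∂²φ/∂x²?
Yes. The domain of dependence is [-1.58, 19.58], and 17.6765 ∈ [-1.58, 19.58].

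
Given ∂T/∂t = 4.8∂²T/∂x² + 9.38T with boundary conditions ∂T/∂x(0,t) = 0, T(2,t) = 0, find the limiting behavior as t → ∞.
T grows unboundedly. Reaction dominates diffusion (r=9.38 > κπ²/(4L²)≈2.96); solution grows exponentially.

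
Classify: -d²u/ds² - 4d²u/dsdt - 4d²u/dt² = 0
Parabolic (discriminant = 0).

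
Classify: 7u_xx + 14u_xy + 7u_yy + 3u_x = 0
Parabolic (discriminant = 0).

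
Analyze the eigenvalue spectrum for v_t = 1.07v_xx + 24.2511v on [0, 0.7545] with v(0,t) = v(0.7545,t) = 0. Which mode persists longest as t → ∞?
Eigenvalues: λₙ = 1.07n²π²/0.7545² - 24.2511.
First three modes:
  n=1: λ₁ = 1.07π²/0.7545² - 24.2511 ≈ -5.7
  n=2: λ₂ = 4.28π²/0.7545² - 24.2511 ≈ 49.953
  n=3: λ₃ = 9.63π²/0.7545² - 24.2511 ≈ 142.707
Since 1.07π²/0.7545² ≈ 18.551 < 24.2511, λ₁ < 0.
The n=1 mode grows fastest (−λₙ is largest for n=1) → dominates.
Asymptotic: v ~ c₁ sin(πx/0.7545) e^{5.7t} (exponential growth at rate −λ₁ ≈ 5.7).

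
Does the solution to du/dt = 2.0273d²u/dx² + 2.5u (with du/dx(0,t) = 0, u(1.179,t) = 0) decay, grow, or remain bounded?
u → 0. Diffusion dominates reaction (r=2.5 < κπ²/(4L²)≈3.6); solution decays.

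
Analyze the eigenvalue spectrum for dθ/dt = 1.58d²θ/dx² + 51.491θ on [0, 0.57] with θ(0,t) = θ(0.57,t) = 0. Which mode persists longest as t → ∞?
Eigenvalues: λₙ = 1.58n²π²/0.57² - 51.491.
First three modes:
  n=1: λ₁ = 1.58π²/0.57² - 51.491 ≈ -3.495
  n=2: λ₂ = 6.32π²/0.57² - 51.491 ≈ 140.494
  n=3: λ₃ = 14.22π²/0.57² - 51.491 ≈ 380.475
Since 1.58π²/0.57² ≈ 47.996 < 51.491, λ₁ < 0.
The n=1 mode grows fastest (−λₙ is largest for n=1) → dominates.
Asymptotic: θ ~ c₁ sin(πx/0.57) e^{3.495t} (exponential growth at rate −λ₁ ≈ 3.495).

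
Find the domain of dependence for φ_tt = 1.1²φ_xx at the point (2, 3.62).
Domain of dependence: [-1.982, 5.982]. Signals travel at speed 1.1, so data within |x - 2| ≤ 1.1·3.62 = 3.982 can reach the point.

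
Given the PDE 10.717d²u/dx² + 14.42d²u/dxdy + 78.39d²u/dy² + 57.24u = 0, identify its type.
The second-order coefficients are A = 10.717, B = 14.42, C = 78.39. Since B² - 4AC = -3152.48612 < 0, this is an elliptic PDE.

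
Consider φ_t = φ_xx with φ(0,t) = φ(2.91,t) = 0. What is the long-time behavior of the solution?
As t → ∞, φ → 0. Heat diffuses out through both boundaries.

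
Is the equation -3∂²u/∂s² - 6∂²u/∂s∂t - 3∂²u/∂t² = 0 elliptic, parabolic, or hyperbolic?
Computing B² - 4AC with A = -3, B = -6, C = -3: discriminant = 0 (zero). Answer: parabolic.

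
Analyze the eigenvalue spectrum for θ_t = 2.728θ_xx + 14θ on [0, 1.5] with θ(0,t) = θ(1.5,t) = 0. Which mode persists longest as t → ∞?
Eigenvalues: λₙ = 2.728n²π²/1.5² - 14.
First three modes:
  n=1: λ₁ = 2.728π²/1.5² - 14 ≈ -2.034
  n=2: λ₂ = 10.912π²/1.5² - 14 ≈ 33.865
  n=3: λ₃ = 24.552π²/1.5² - 14 ≈ 93.697
Since 2.728π²/1.5² ≈ 11.966 < 14, λ₁ < 0.
The n=1 mode grows fastest (−λₙ is largest for n=1) → dominates.
Asymptotic: θ ~ c₁ sin(πx/1.5) e^{2.034t} (exponential growth at rate −λ₁ ≈ 2.034).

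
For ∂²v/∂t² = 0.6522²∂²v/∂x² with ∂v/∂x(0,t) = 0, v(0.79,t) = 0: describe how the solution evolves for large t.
v oscillates (no decay). Energy is conserved; the solution oscillates indefinitely as standing waves.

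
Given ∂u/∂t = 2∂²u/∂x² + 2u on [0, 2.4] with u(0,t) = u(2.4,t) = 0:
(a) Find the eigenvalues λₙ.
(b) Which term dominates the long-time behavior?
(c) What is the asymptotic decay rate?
Eigenvalues: λₙ = 2n²π²/2.4² - 2.
First three modes:
  n=1: λ₁ = 2π²/2.4² - 2 ≈ 1.427
  n=2: λ₂ = 8π²/2.4² - 2 ≈ 11.708
  n=3: λ₃ = 18π²/2.4² - 2 ≈ 28.843
Since 2π²/2.4² ≈ 3.427 > 2, all λₙ > 0.
The n=1 mode decays slowest → dominates as t → ∞.
Asymptotic: u ~ c₁ sin(πx/2.4) e^{-λ₁t} with decay rate λ₁ ≈ 1.427.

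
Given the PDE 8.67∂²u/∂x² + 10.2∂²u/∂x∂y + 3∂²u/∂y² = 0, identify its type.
The second-order coefficients are A = 8.67, B = 10.2, C = 3. Since B² - 4AC = 0 = 0, this is a parabolic PDE.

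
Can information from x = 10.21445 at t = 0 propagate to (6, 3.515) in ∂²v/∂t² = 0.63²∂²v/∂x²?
No. The domain of dependence is [3.78555, 8.21445], and 10.21445 is outside this interval.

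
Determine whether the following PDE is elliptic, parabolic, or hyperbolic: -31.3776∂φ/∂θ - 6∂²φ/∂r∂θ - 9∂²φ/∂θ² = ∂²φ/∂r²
Rewriting in standard form: -∂²φ/∂r² - 6∂²φ/∂r∂θ - 9∂²φ/∂θ² - 31.3776∂φ/∂θ = 0. Coefficients: A = -1, B = -6, C = -9. B² - 4AC = 0, which is zero, so the equation is parabolic.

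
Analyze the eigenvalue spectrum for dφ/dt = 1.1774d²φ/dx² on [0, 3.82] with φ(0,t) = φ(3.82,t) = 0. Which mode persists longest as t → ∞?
Eigenvalues: λₙ = 1.1774n²π²/3.82².
First three modes:
  n=1: λ₁ = 1.1774π²/3.82² ≈ 0.796
  n=2: λ₂ = 4.7096π²/3.82² ≈ 3.185 (4× faster decay)
  n=3: λ₃ = 10.5966π²/3.82² ≈ 7.167 (9× faster decay)
As t → ∞, higher modes decay exponentially faster. The n=1 mode dominates: φ ~ c₁ sin(πx/3.82) e^{-λ₁t}.
Decay rate: λ₁ = 1.1774π²/3.82² ≈ 0.796.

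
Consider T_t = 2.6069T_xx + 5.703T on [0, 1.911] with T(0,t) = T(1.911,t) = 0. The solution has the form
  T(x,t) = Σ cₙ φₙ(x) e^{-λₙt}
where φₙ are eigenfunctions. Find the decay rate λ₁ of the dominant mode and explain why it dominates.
Eigenvalues: λₙ = 2.6069n²π²/1.911² - 5.703.
First three modes:
  n=1: λ₁ = 2.6069π²/1.911² - 5.703 ≈ 1.342
  n=2: λ₂ = 10.4276π²/1.911² - 5.703 ≈ 22.478
  n=3: λ₃ = 23.4621π²/1.911² - 5.703 ≈ 57.705
Since 2.6069π²/1.911² ≈ 7.045 > 5.703, all λₙ > 0.
The n=1 mode decays slowest → dominates as t → ∞.
Asymptotic: T ~ c₁ sin(πx/1.911) e^{-λ₁t} with decay rate λ₁ ≈ 1.342.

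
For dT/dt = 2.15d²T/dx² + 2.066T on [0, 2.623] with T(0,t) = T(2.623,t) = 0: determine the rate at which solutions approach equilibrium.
Eigenvalues: λₙ = 2.15n²π²/2.623² - 2.066.
First three modes:
  n=1: λ₁ = 2.15π²/2.623² - 2.066 ≈ 1.018
  n=2: λ₂ = 8.6π²/2.623² - 2.066 ≈ 10.271
  n=3: λ₃ = 19.35π²/2.623² - 2.066 ≈ 25.692
Since 2.15π²/2.623² ≈ 3.084 > 2.066, all λₙ > 0.
The n=1 mode decays slowest → dominates as t → ∞.
Asymptotic: T ~ c₁ sin(πx/2.623) e^{-λ₁t} with decay rate λ₁ ≈ 1.018.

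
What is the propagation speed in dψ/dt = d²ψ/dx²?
Infinite. The heat equation is parabolic, not hyperbolic, so disturbances propagate instantly.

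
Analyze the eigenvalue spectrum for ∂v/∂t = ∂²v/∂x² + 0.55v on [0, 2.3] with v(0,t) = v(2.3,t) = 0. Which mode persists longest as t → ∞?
Eigenvalues: λₙ = n²π²/2.3² - 0.55.
First three modes:
  n=1: λ₁ = π²/2.3² - 0.55 ≈ 1.316
  n=2: λ₂ = 4π²/2.3² - 0.55 ≈ 6.913
  n=3: λ₃ = 9π²/2.3² - 0.55 ≈ 16.241
Since π²/2.3² ≈ 1.866 > 0.55, all λₙ > 0.
The n=1 mode decays slowest → dominates as t → ∞.
Asymptotic: v ~ c₁ sin(πx/2.3) e^{-λ₁t} with decay rate λ₁ ≈ 1.316.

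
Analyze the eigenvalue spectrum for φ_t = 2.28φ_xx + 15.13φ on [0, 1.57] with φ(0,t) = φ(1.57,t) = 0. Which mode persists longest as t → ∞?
Eigenvalues: λₙ = 2.28n²π²/1.57² - 15.13.
First three modes:
  n=1: λ₁ = 2.28π²/1.57² - 15.13 ≈ -6.001
  n=2: λ₂ = 9.12π²/1.57² - 15.13 ≈ 21.387
  n=3: λ₃ = 20.52π²/1.57² - 15.13 ≈ 67.033
Since 2.28π²/1.57² ≈ 9.129 < 15.13, λ₁ < 0.
The n=1 mode grows fastest (−λₙ is largest for n=1) → dominates.
Asymptotic: φ ~ c₁ sin(πx/1.57) e^{6.001t} (exponential growth at rate −λ₁ ≈ 6.001).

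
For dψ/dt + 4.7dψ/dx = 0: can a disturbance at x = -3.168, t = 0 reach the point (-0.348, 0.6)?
Yes. The characteristic through (-0.348, 0.6) passes through x = -3.168.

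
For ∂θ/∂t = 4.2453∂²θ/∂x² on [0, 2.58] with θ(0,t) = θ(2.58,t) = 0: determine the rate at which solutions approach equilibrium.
Eigenvalues: λₙ = 4.2453n²π²/2.58².
First three modes:
  n=1: λ₁ = 4.2453π²/2.58² ≈ 6.295
  n=2: λ₂ = 16.9812π²/2.58² ≈ 25.178 (4× faster decay)
  n=3: λ₃ = 38.2077π²/2.58² ≈ 56.651 (9× faster decay)
As t → ∞, higher modes decay exponentially faster. The n=1 mode dominates: θ ~ c₁ sin(πx/2.58) e^{-λ₁t}.
Decay rate: λ₁ = 4.2453π²/2.58² ≈ 6.295.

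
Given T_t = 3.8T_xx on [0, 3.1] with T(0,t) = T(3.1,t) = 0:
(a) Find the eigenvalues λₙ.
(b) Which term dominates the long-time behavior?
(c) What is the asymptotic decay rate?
Eigenvalues: λₙ = 3.8n²π²/3.1².
First three modes:
  n=1: λ₁ = 3.8π²/3.1² ≈ 3.903
  n=2: λ₂ = 15.2π²/3.1² ≈ 15.611 (4× faster decay)
  n=3: λ₃ = 34.2π²/3.1² ≈ 35.124 (9× faster decay)
As t → ∞, higher modes decay exponentially faster. The n=1 mode dominates: T ~ c₁ sin(πx/3.1) e^{-λ₁t}.
Decay rate: λ₁ = 3.8π²/3.1² ≈ 3.903.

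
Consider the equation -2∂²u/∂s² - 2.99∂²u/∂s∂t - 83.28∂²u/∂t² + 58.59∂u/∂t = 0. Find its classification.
Elliptic. (A = -2, B = -2.99, C = -83.28 gives B² - 4AC = -657.2999.)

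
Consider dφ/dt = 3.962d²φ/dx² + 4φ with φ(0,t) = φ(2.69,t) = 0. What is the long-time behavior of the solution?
As t → ∞, φ → 0. Diffusion dominates reaction (r=4 < κπ²/L²≈5.4); solution decays.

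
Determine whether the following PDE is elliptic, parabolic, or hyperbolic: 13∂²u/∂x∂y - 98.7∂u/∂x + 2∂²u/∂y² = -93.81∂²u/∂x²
Rewriting in standard form: 93.81∂²u/∂x² + 13∂²u/∂x∂y + 2∂²u/∂y² - 98.7∂u/∂x = 0. Coefficients: A = 93.81, B = 13, C = 2. B² - 4AC = -581.48, which is negative, so the equation is elliptic.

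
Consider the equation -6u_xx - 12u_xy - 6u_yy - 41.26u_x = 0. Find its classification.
Parabolic. (A = -6, B = -12, C = -6 gives B² - 4AC = 0.)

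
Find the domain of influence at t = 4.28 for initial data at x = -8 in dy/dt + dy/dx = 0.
At x = -3.72. The characteristic carries data from (-8, 0) to (-3.72, 4.28).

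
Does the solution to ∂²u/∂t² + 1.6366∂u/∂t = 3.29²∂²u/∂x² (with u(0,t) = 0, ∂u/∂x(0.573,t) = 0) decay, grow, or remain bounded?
u → 0. Damping (γ=1.6366) dissipates energy; oscillations decay exponentially.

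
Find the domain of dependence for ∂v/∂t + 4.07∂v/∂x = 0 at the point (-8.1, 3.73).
A single point: x = -23.2811. The characteristic through (-8.1, 3.73) is x - 4.07t = const, so x = -8.1 - 4.07·3.73 = -23.2811.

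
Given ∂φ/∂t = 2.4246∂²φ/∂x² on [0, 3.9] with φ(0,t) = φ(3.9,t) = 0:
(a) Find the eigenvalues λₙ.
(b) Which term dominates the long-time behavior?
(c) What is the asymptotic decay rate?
Eigenvalues: λₙ = 2.4246n²π²/3.9².
First three modes:
  n=1: λ₁ = 2.4246π²/3.9² ≈ 1.573
  n=2: λ₂ = 9.6984π²/3.9² ≈ 6.293 (4× faster decay)
  n=3: λ₃ = 21.8214π²/3.9² ≈ 14.16 (9× faster decay)
As t → ∞, higher modes decay exponentially faster. The n=1 mode dominates: φ ~ c₁ sin(πx/3.9) e^{-λ₁t}.
Decay rate: λ₁ = 2.4246π²/3.9² ≈ 1.573.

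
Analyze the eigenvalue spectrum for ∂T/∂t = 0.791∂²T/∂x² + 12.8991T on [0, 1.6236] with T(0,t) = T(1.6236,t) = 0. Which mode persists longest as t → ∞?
Eigenvalues: λₙ = 0.791n²π²/1.6236² - 12.8991.
First three modes:
  n=1: λ₁ = 0.791π²/1.6236² - 12.8991 ≈ -9.938
  n=2: λ₂ = 3.164π²/1.6236² - 12.8991 ≈ -1.053
  n=3: λ₃ = 7.119π²/1.6236² - 12.8991 ≈ 13.755
Since 0.791π²/1.6236² ≈ 2.962 < 12.8991, λ₁ < 0.
The n=1 mode grows fastest (−λₙ is largest for n=1) → dominates.
Asymptotic: T ~ c₁ sin(πx/1.6236) e^{9.938t} (exponential growth at rate −λ₁ ≈ 9.938).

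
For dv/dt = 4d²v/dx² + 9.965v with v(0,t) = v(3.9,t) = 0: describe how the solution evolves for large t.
v grows unboundedly. Reaction dominates diffusion (r=9.965 > κπ²/L²≈2.6); solution grows exponentially.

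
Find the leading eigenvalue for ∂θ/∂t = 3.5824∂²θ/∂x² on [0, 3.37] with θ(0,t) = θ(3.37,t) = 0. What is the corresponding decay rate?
Eigenvalues: λₙ = 3.5824n²π²/3.37².
First three modes:
  n=1: λ₁ = 3.5824π²/3.37² ≈ 3.113
  n=2: λ₂ = 14.3296π²/3.37² ≈ 12.453 (4× faster decay)
  n=3: λ₃ = 32.2416π²/3.37² ≈ 28.019 (9× faster decay)
As t → ∞, higher modes decay exponentially faster. The n=1 mode dominates: θ ~ c₁ sin(πx/3.37) e^{-λ₁t}.
Decay rate: λ₁ = 3.5824π²/3.37² ≈ 3.113.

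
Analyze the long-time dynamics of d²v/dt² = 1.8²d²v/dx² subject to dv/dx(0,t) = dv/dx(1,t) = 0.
Long-time behavior: v oscillates about a mean that drifts linearly in t (generically unbounded; no decay). There is no damping, so the nonconstant modes persist as standing waves (energy conserved, no decay). But with Neumann conditions at both ends the constant mode has eigenvalue 0: the spatial mean M(t) of v satisfies M'' = 0, so M(t) = M(0) + M'(0)·t. Unless the initial velocity has zero mean (∫v_t(x,0)dx = 0), the solution grows linearly in t (unbounded, though not exponentially); if it does have zero mean, the solution stays bounded and simply oscillates.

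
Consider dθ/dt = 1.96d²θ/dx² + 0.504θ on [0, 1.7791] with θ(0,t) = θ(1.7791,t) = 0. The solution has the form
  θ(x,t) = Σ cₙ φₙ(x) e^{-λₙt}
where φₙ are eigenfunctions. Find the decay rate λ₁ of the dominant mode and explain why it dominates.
Eigenvalues: λₙ = 1.96n²π²/1.7791² - 0.504.
First three modes:
  n=1: λ₁ = 1.96π²/1.7791² - 0.504 ≈ 5.608
  n=2: λ₂ = 7.84π²/1.7791² - 0.504 ≈ 23.942
  n=3: λ₃ = 17.64π²/1.7791² - 0.504 ≈ 54.5
Since 1.96π²/1.7791² ≈ 6.112 > 0.504, all λₙ > 0.
The n=1 mode decays slowest → dominates as t → ∞.
Asymptotic: θ ~ c₁ sin(πx/1.7791) e^{-λ₁t} with decay rate λ₁ ≈ 5.608.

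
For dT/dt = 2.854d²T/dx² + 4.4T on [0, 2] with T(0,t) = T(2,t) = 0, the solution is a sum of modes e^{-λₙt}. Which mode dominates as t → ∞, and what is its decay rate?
Eigenvalues: λₙ = 2.854n²π²/2² - 4.4.
First three modes:
  n=1: λ₁ = 2.854π²/2² - 4.4 ≈ 2.642
  n=2: λ₂ = 11.416π²/2² - 4.4 ≈ 23.768
  n=3: λ₃ = 25.686π²/2² - 4.4 ≈ 58.978
Since 2.854π²/2² ≈ 7.042 > 4.4, all λₙ > 0.
The n=1 mode decays slowest → dominates as t → ∞.
Asymptotic: T ~ c₁ sin(πx/2) e^{-λ₁t} with decay rate λ₁ ≈ 2.642.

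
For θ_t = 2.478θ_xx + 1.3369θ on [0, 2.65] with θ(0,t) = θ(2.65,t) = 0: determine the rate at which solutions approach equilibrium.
Eigenvalues: λₙ = 2.478n²π²/2.65² - 1.3369.
First three modes:
  n=1: λ₁ = 2.478π²/2.65² - 1.3369 ≈ 2.146
  n=2: λ₂ = 9.912π²/2.65² - 1.3369 ≈ 12.594
  n=3: λ₃ = 22.302π²/2.65² - 1.3369 ≈ 30.007
Since 2.478π²/2.65² ≈ 3.483 > 1.3369, all λₙ > 0.
The n=1 mode decays slowest → dominates as t → ∞.
Asymptotic: θ ~ c₁ sin(πx/2.65) e^{-λ₁t} with decay rate λ₁ ≈ 2.146.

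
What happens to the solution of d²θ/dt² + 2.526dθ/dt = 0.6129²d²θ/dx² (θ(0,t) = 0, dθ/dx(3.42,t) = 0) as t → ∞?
θ → 0. Damping (γ=2.526) dissipates energy; oscillations decay exponentially.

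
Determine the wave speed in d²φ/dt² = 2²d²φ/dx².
Speed = 2. Information travels along characteristics x = x₀ ± 2t.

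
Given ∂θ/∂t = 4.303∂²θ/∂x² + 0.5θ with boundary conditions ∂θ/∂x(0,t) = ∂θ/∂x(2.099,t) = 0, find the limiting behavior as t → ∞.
θ grows unboundedly. With Neumann BCs the constant mode has diffusion eigenvalue 0, so any r > 0 makes it grow like e^(0.5t); solution grows exponentially.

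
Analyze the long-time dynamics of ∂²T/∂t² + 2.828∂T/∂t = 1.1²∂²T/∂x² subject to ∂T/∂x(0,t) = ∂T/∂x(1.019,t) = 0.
Long-time behavior: T → constant (steady state). Damping (γ=2.828) dissipates the nonconstant modes; with Neumann BCs the spatial average obeys M''+γM'=0 and tends to a finite limit.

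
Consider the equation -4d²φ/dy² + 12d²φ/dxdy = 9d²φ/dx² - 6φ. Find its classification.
Rewriting in standard form: -9d²φ/dx² + 12d²φ/dxdy - 4d²φ/dy² + 6φ = 0. Parabolic. (A = -9, B = 12, C = -4 gives B² - 4AC = 0.)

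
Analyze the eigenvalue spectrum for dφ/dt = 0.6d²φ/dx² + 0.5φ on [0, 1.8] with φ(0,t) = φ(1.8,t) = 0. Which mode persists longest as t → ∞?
Eigenvalues: λₙ = 0.6n²π²/1.8² - 0.5.
First three modes:
  n=1: λ₁ = 0.6π²/1.8² - 0.5 ≈ 1.328
  n=2: λ₂ = 2.4π²/1.8² - 0.5 ≈ 6.811
  n=3: λ₃ = 5.4π²/1.8² - 0.5 ≈ 15.949
Since 0.6π²/1.8² ≈ 1.828 > 0.5, all λₙ > 0.
The n=1 mode decays slowest → dominates as t → ∞.
Asymptotic: φ ~ c₁ sin(πx/1.8) e^{-λ₁t} with decay rate λ₁ ≈ 1.328.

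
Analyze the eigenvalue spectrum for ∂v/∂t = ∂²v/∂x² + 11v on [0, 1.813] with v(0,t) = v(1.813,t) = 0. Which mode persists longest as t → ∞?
Eigenvalues: λₙ = n²π²/1.813² - 11.
First three modes:
  n=1: λ₁ = π²/1.813² - 11 ≈ -7.997
  n=2: λ₂ = 4π²/1.813² - 11 ≈ 1.011
  n=3: λ₃ = 9π²/1.813² - 11 ≈ 16.024
Since π²/1.813² ≈ 3.003 < 11, λ₁ < 0.
The n=1 mode grows fastest (−λₙ is largest for n=1) → dominates.
Asymptotic: v ~ c₁ sin(πx/1.813) e^{7.997t} (exponential growth at rate −λ₁ ≈ 7.997).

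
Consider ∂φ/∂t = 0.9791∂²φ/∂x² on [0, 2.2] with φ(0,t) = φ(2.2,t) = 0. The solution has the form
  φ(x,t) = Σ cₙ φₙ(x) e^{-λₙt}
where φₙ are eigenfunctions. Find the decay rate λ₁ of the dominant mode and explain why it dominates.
Eigenvalues: λₙ = 0.9791n²π²/2.2².
First three modes:
  n=1: λ₁ = 0.9791π²/2.2² ≈ 1.997
  n=2: λ₂ = 3.9164π²/2.2² ≈ 7.986 (4× faster decay)
  n=3: λ₃ = 8.8119π²/2.2² ≈ 17.969 (9× faster decay)
As t → ∞, higher modes decay exponentially faster. The n=1 mode dominates: φ ~ c₁ sin(πx/2.2) e^{-λ₁t}.
Decay rate: λ₁ = 0.9791π²/2.2² ≈ 1.997.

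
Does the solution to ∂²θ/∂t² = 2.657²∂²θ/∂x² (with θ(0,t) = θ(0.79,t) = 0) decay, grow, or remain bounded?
θ oscillates (no decay). Energy is conserved; the solution oscillates indefinitely as standing waves.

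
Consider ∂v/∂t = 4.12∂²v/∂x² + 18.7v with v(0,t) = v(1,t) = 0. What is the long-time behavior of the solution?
As t → ∞, v → 0. Diffusion dominates reaction (r=18.7 < κπ²/L²≈40.66); solution decays.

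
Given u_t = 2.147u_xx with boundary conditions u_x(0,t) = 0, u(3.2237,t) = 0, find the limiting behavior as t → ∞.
u → 0. Heat escapes through the Dirichlet boundary.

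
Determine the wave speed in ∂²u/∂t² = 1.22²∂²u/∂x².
Speed = 1.22. Information travels along characteristics x = x₀ ± 1.22t.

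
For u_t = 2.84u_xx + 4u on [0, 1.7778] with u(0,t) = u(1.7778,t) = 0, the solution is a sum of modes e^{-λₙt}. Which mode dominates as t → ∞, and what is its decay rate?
Eigenvalues: λₙ = 2.84n²π²/1.7778² - 4.
First three modes:
  n=1: λ₁ = 2.84π²/1.7778² - 4 ≈ 4.869
  n=2: λ₂ = 11.36π²/1.7778² - 4 ≈ 31.474
  n=3: λ₃ = 25.56π²/1.7778² - 4 ≈ 75.817
Since 2.84π²/1.7778² ≈ 8.869 > 4, all λₙ > 0.
The n=1 mode decays slowest → dominates as t → ∞.
Asymptotic: u ~ c₁ sin(πx/1.7778) e^{-λ₁t} with decay rate λ₁ ≈ 4.869.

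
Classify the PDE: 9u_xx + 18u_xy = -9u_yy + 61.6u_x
Rewriting in standard form: 9u_xx + 18u_xy + 9u_yy - 61.6u_x = 0. A = 9, B = 18, C = 9. Discriminant B² - 4AC = 0. Since 0 = 0, parabolic.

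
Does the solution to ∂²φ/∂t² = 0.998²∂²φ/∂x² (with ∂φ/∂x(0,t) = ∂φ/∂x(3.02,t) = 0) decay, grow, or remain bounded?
φ oscillates about a mean that drifts linearly in t (generically unbounded; no decay). There is no damping, so the nonconstant modes persist as standing waves (energy conserved, no decay). But with Neumann conditions at both ends the constant mode has eigenvalue 0: the spatial mean M(t) of φ satisfies M'' = 0, so M(t) = M(0) + M'(0)·t. Unless the initial velocity has zero mean (∫φ_t(x,0)dx = 0), the solution grows linearly in t (unbounded, though not exponentially); if it does have zero mean, the solution stays bounded and simply oscillates.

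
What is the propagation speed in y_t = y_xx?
Infinite. The heat equation is parabolic, not hyperbolic, so disturbances propagate instantly.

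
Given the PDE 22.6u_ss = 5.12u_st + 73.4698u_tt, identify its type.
Rewriting in standard form: 22.6u_ss - 5.12u_st - 73.4698u_tt = 0. The second-order coefficients are A = 22.6, B = -5.12, C = -73.4698. Since B² - 4AC = 6667.88432 > 0, this is a hyperbolic PDE.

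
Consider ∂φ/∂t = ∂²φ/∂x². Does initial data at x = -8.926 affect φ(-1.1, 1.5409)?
Yes, for any finite x. The heat equation has infinite propagation speed, so all initial data affects all points at any t > 0.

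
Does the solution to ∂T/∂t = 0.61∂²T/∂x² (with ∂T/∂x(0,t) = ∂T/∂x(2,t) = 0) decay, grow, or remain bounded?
T → constant (steady state). Heat is conserved (no flux at boundaries); solution approaches the spatial average.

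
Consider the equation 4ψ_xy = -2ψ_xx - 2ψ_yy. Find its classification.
Rewriting in standard form: 2ψ_xx + 4ψ_xy + 2ψ_yy = 0. Parabolic. (A = 2, B = 4, C = 2 gives B² - 4AC = 0.)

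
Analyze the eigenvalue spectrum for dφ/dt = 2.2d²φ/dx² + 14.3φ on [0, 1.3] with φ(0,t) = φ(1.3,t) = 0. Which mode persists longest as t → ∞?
Eigenvalues: λₙ = 2.2n²π²/1.3² - 14.3.
First three modes:
  n=1: λ₁ = 2.2π²/1.3² - 14.3 ≈ -1.452
  n=2: λ₂ = 8.8π²/1.3² - 14.3 ≈ 37.092
  n=3: λ₃ = 19.8π²/1.3² - 14.3 ≈ 101.332
Since 2.2π²/1.3² ≈ 12.848 < 14.3, λ₁ < 0.
The n=1 mode grows fastest (−λₙ is largest for n=1) → dominates.
Asymptotic: φ ~ c₁ sin(πx/1.3) e^{1.452t} (exponential growth at rate −λ₁ ≈ 1.452).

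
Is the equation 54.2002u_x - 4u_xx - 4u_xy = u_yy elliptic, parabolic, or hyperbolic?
Rewriting in standard form: -4u_xx - 4u_xy - u_yy + 54.2002u_x = 0. Computing B² - 4AC with A = -4, B = -4, C = -1: discriminant = 0 (zero). Answer: parabolic.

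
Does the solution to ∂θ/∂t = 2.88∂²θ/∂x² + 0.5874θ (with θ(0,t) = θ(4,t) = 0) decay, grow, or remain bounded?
θ → 0. Diffusion dominates reaction (r=0.5874 < κπ²/L²≈1.78); solution decays.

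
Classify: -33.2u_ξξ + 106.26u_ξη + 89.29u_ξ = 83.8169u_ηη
Rewriting in standard form: -33.2u_ξξ + 106.26u_ξη - 83.8169u_ηη + 89.29u_ξ = 0. Hyperbolic (discriminant = 160.30328).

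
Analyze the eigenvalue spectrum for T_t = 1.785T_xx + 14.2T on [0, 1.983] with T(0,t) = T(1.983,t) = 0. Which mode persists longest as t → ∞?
Eigenvalues: λₙ = 1.785n²π²/1.983² - 14.2.
First three modes:
  n=1: λ₁ = 1.785π²/1.983² - 14.2 ≈ -9.72
  n=2: λ₂ = 7.14π²/1.983² - 14.2 ≈ 3.721
  n=3: λ₃ = 16.065π²/1.983² - 14.2 ≈ 26.121
Since 1.785π²/1.983² ≈ 4.48 < 14.2, λ₁ < 0.
The n=1 mode grows fastest (−λₙ is largest for n=1) → dominates.
Asymptotic: T ~ c₁ sin(πx/1.983) e^{9.72t} (exponential growth at rate −λ₁ ≈ 9.72).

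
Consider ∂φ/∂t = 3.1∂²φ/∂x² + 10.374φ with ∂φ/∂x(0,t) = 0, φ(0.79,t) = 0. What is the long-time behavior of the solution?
As t → ∞, φ → 0. Diffusion dominates reaction (r=10.374 < κπ²/(4L²)≈12.26); solution decays.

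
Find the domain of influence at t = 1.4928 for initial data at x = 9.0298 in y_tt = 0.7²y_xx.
Domain of influence: [7.98484, 10.07476]. Data at x = 9.0298 spreads outward at speed 0.7.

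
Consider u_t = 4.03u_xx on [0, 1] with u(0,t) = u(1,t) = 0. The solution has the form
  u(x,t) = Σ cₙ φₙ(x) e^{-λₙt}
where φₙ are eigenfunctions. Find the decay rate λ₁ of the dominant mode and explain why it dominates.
Eigenvalues: λₙ = 4.03n²π².
First three modes:
  n=1: λ₁ = 4.03π² ≈ 39.775
  n=2: λ₂ = 16.12π² ≈ 159.098 (4× faster decay)
  n=3: λ₃ = 36.27π² ≈ 357.971 (9× faster decay)
As t → ∞, higher modes decay exponentially faster. The n=1 mode dominates: u ~ c₁ sin(πx) e^{-λ₁t}.
Decay rate: λ₁ = 4.03π² ≈ 39.775.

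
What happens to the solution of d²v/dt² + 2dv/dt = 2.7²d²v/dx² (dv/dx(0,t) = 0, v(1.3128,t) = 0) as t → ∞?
v → 0. Damping (γ=2) dissipates energy; oscillations decay exponentially.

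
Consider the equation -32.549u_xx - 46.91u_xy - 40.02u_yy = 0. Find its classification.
Elliptic. (A = -32.549, B = -46.91, C = -40.02 gives B² - 4AC = -3009.89582.)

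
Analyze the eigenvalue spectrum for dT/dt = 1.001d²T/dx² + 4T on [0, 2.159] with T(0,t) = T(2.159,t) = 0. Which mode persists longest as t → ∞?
Eigenvalues: λₙ = 1.001n²π²/2.159² - 4.
First three modes:
  n=1: λ₁ = 1.001π²/2.159² - 4 ≈ -1.881
  n=2: λ₂ = 4.004π²/2.159² - 4 ≈ 4.478
  n=3: λ₃ = 9.009π²/2.159² - 4 ≈ 15.075
Since 1.001π²/2.159² ≈ 2.119 < 4, λ₁ < 0.
The n=1 mode grows fastest (−λₙ is largest for n=1) → dominates.
Asymptotic: T ~ c₁ sin(πx/2.159) e^{1.881t} (exponential growth at rate −λ₁ ≈ 1.881).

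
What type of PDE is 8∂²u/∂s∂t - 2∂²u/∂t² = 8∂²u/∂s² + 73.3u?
Rewriting in standard form: -8∂²u/∂s² + 8∂²u/∂s∂t - 2∂²u/∂t² - 73.3u = 0. With A = -8, B = 8, C = -2, the discriminant is 0. This is a parabolic PDE.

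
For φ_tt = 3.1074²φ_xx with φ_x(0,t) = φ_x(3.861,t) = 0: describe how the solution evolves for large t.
φ oscillates about a mean that drifts linearly in t (generically unbounded; no decay). There is no damping, so the nonconstant modes persist as standing waves (energy conserved, no decay). But with Neumann conditions at both ends the constant mode has eigenvalue 0: the spatial mean M(t) of φ satisfies M'' = 0, so M(t) = M(0) + M'(0)·t. Unless the initial velocity has zero mean (∫φ_t(x,0)dx = 0), the solution grows linearly in t (unbounded, though not exponentially); if it does have zero mean, the solution stays bounded and simply oscillates.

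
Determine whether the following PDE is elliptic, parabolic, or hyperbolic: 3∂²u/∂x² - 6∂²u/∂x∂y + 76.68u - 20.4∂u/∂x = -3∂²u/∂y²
Rewriting in standard form: 3∂²u/∂x² - 6∂²u/∂x∂y + 3∂²u/∂y² - 20.4∂u/∂x + 76.68u = 0. Coefficients: A = 3, B = -6, C = 3. B² - 4AC = 0, which is zero, so the equation is parabolic.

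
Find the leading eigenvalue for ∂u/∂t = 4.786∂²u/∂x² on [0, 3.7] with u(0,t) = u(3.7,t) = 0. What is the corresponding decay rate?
Eigenvalues: λₙ = 4.786n²π²/3.7².
First three modes:
  n=1: λ₁ = 4.786π²/3.7² ≈ 3.45
  n=2: λ₂ = 19.144π²/3.7² ≈ 13.802 (4× faster decay)
  n=3: λ₃ = 43.074π²/3.7² ≈ 31.054 (9× faster decay)
As t → ∞, higher modes decay exponentially faster. The n=1 mode dominates: u ~ c₁ sin(πx/3.7) e^{-λ₁t}.
Decay rate: λ₁ = 4.786π²/3.7² ≈ 3.45.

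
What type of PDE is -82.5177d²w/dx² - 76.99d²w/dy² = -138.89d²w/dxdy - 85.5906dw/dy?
Rewriting in standard form: -82.5177d²w/dx² + 138.89d²w/dxdy - 76.99d²w/dy² + 85.5906dw/dy = 0. With A = -82.5177, B = 138.89, C = -76.99, the discriminant is -6121.718792. This is an elliptic PDE.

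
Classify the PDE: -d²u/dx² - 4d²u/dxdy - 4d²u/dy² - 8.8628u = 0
A = -1, B = -4, C = -4. Discriminant B² - 4AC = 0. Since 0 = 0, parabolic.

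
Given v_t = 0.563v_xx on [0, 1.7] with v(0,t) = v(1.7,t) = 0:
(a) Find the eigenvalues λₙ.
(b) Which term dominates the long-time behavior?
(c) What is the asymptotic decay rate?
Eigenvalues: λₙ = 0.563n²π²/1.7².
First three modes:
  n=1: λ₁ = 0.563π²/1.7² ≈ 1.923
  n=2: λ₂ = 2.252π²/1.7² ≈ 7.691 (4× faster decay)
  n=3: λ₃ = 5.067π²/1.7² ≈ 17.304 (9× faster decay)
As t → ∞, higher modes decay exponentially faster. The n=1 mode dominates: v ~ c₁ sin(πx/1.7) e^{-λ₁t}.
Decay rate: λ₁ = 0.563π²/1.7² ≈ 1.923.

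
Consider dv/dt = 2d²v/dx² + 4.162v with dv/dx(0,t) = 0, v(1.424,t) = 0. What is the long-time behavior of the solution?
As t → ∞, v grows unboundedly. Reaction dominates diffusion (r=4.162 > κπ²/(4L²)≈2.43); solution grows exponentially.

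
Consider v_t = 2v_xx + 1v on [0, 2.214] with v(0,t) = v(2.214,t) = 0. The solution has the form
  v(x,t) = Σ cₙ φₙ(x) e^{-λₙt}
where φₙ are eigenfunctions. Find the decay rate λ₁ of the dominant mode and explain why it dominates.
Eigenvalues: λₙ = 2n²π²/2.214² - 1.
First three modes:
  n=1: λ₁ = 2π²/2.214² - 1 ≈ 3.027
  n=2: λ₂ = 8π²/2.214² - 1 ≈ 15.108
  n=3: λ₃ = 18π²/2.214² - 1 ≈ 35.242
Since 2π²/2.214² ≈ 4.027 > 1, all λₙ > 0.
The n=1 mode decays slowest → dominates as t → ∞.
Asymptotic: v ~ c₁ sin(πx/2.214) e^{-λ₁t} with decay rate λ₁ ≈ 3.027.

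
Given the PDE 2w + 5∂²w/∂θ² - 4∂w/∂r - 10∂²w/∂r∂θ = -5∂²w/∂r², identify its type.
Rewriting in standard form: 5∂²w/∂r² - 10∂²w/∂r∂θ + 5∂²w/∂θ² - 4∂w/∂r + 2w = 0. The second-order coefficients are A = 5, B = -10, C = 5. Since B² - 4AC = 0 = 0, this is a parabolic PDE.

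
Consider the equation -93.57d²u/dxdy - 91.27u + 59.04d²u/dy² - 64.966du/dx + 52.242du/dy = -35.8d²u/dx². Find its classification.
Rewriting in standard form: 35.8d²u/dx² - 93.57d²u/dxdy + 59.04d²u/dy² - 64.966du/dx + 52.242du/dy - 91.27u = 0. Hyperbolic. (A = 35.8, B = -93.57, C = 59.04 gives B² - 4AC = 300.8169.)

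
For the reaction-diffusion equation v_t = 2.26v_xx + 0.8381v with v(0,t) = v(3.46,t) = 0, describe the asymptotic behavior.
v → 0. Diffusion dominates reaction (r=0.8381 < κπ²/L²≈1.86); solution decays.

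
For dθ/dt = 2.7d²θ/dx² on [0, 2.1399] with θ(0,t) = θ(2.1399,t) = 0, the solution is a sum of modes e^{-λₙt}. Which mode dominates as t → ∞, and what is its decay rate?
Eigenvalues: λₙ = 2.7n²π²/2.1399².
First three modes:
  n=1: λ₁ = 2.7π²/2.1399² ≈ 5.819
  n=2: λ₂ = 10.8π²/2.1399² ≈ 23.278 (4× faster decay)
  n=3: λ₃ = 24.3π²/2.1399² ≈ 52.374 (9× faster decay)
As t → ∞, higher modes decay exponentially faster. The n=1 mode dominates: θ ~ c₁ sin(πx/2.1399) e^{-λ₁t}.
Decay rate: λ₁ = 2.7π²/2.1399² ≈ 5.819.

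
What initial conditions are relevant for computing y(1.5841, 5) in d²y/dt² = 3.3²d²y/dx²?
Domain of dependence: [-14.9159, 18.0841]. Signals travel at speed 3.3, so data within |x - 1.5841| ≤ 3.3·5 = 16.5 can reach the point.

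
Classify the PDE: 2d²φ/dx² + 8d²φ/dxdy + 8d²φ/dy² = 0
A = 2, B = 8, C = 8. Discriminant B² - 4AC = 0. Since 0 = 0, parabolic.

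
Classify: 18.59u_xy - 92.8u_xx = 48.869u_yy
Rewriting in standard form: -92.8u_xx + 18.59u_xy - 48.869u_yy = 0. Elliptic (discriminant = -17794.5847).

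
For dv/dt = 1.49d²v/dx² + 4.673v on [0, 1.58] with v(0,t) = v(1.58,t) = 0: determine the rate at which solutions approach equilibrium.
Eigenvalues: λₙ = 1.49n²π²/1.58² - 4.673.
First three modes:
  n=1: λ₁ = 1.49π²/1.58² - 4.673 ≈ 1.218
  n=2: λ₂ = 5.96π²/1.58² - 4.673 ≈ 18.89
  n=3: λ₃ = 13.41π²/1.58² - 4.673 ≈ 48.344
Since 1.49π²/1.58² ≈ 5.891 > 4.673, all λₙ > 0.
The n=1 mode decays slowest → dominates as t → ∞.
Asymptotic: v ~ c₁ sin(πx/1.58) e^{-λ₁t} with decay rate λ₁ ≈ 1.218.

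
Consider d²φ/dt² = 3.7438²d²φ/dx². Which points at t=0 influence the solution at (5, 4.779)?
Domain of dependence: [-12.8916202, 22.8916202]. Signals travel at speed 3.7438, so data within |x - 5| ≤ 3.7438·4.779 = 17.8916202 can reach the point.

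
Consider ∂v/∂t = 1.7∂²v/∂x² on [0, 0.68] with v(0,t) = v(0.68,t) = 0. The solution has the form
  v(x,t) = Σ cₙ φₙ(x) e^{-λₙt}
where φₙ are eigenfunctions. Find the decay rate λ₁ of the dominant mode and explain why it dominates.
Eigenvalues: λₙ = 1.7n²π²/0.68².
First three modes:
  n=1: λ₁ = 1.7π²/0.68² ≈ 36.285
  n=2: λ₂ = 6.8π²/0.68² ≈ 145.141 (4× faster decay)
  n=3: λ₃ = 15.3π²/0.68² ≈ 326.568 (9× faster decay)
As t → ∞, higher modes decay exponentially faster. The n=1 mode dominates: v ~ c₁ sin(πx/0.68) e^{-λ₁t}.
Decay rate: λ₁ = 1.7π²/0.68² ≈ 36.285.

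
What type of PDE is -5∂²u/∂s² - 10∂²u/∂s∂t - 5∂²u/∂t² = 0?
With A = -5, B = -10, C = -5, the discriminant is 0. This is a parabolic PDE.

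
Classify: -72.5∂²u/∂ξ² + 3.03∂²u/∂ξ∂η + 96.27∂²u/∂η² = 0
Hyperbolic (discriminant = 27927.4809).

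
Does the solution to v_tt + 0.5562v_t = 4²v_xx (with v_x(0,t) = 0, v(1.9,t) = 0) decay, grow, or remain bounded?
v → 0. Damping (γ=0.5562) dissipates energy; oscillations decay exponentially.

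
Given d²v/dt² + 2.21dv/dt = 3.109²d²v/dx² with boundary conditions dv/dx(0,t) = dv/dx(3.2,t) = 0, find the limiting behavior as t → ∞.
v → constant (steady state). Damping (γ=2.21) dissipates the nonconstant modes; with Neumann BCs the spatial average obeys M''+γM'=0 and tends to a finite limit.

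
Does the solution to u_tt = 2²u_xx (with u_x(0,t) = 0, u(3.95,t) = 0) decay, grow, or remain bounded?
u oscillates (no decay). Energy is conserved; the solution oscillates indefinitely as standing waves.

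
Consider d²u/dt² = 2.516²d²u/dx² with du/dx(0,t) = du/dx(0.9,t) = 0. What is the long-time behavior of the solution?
As t → ∞, u oscillates about a mean that drifts linearly in t (generically unbounded; no decay). There is no damping, so the nonconstant modes persist as standing waves (energy conserved, no decay). But with Neumann conditions at both ends the constant mode has eigenvalue 0: the spatial mean M(t) of u satisfies M'' = 0, so M(t) = M(0) + M'(0)·t. Unless the initial velocity has zero mean (∫u_t(x,0)dx = 0), the solution grows linearly in t (unbounded, though not exponentially); if it does have zero mean, the solution stays bounded and simply oscillates.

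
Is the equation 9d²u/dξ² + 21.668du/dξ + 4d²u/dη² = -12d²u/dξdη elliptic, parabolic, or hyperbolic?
Rewriting in standard form: 9d²u/dξ² + 12d²u/dξdη + 4d²u/dη² + 21.668du/dξ = 0. Computing B² - 4AC with A = 9, B = 12, C = 4: discriminant = 0 (zero). Answer: parabolic.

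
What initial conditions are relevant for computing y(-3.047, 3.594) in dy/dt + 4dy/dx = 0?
A single point: x = -17.423. The characteristic through (-3.047, 3.594) is x - 4t = const, so x = -3.047 - 4·3.594 = -17.423.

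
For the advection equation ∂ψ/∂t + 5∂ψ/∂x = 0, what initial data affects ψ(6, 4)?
A single point: x = -14. The characteristic through (6, 4) is x - 5t = const, so x = 6 - 5·4 = -14.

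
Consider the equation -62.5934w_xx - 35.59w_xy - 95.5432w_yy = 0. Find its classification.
Elliptic. (A = -62.5934, B = -35.59, C = -95.5432 gives B² - 4AC = -22654.84683952.)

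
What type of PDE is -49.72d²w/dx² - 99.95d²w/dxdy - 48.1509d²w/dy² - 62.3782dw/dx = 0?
With A = -49.72, B = -99.95, C = -48.1509, the discriminant is 413.751508. This is a hyperbolic PDE.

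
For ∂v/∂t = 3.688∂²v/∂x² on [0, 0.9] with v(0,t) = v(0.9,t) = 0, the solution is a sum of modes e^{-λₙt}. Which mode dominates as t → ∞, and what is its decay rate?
Eigenvalues: λₙ = 3.688n²π²/0.9².
First three modes:
  n=1: λ₁ = 3.688π²/0.9² ≈ 44.937
  n=2: λ₂ = 14.752π²/0.9² ≈ 179.749 (4× faster decay)
  n=3: λ₃ = 33.192π²/0.9² ≈ 404.434 (9× faster decay)
As t → ∞, higher modes decay exponentially faster. The n=1 mode dominates: v ~ c₁ sin(πx/0.9) e^{-λ₁t}.
Decay rate: λ₁ = 3.688π²/0.9² ≈ 44.937.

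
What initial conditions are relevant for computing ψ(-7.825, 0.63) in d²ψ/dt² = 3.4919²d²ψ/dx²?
Domain of dependence: [-10.024897, -5.625103]. Signals travel at speed 3.4919, so data within |x - -7.825| ≤ 3.4919·0.63 = 2.199897 can reach the point.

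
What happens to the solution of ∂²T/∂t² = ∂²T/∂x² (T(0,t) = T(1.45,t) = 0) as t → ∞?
T oscillates (no decay). Energy is conserved; the solution oscillates indefinitely as standing waves.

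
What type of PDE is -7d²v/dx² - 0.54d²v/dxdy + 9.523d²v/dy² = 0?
With A = -7, B = -0.54, C = 9.523, the discriminant is 266.9356. This is a hyperbolic PDE.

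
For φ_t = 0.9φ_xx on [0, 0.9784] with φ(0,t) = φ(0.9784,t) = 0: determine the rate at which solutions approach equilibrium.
Eigenvalues: λₙ = 0.9n²π²/0.9784².
First three modes:
  n=1: λ₁ = 0.9π²/0.9784² ≈ 9.279
  n=2: λ₂ = 3.6π²/0.9784² ≈ 37.117 (4× faster decay)
  n=3: λ₃ = 8.1π²/0.9784² ≈ 83.513 (9× faster decay)
As t → ∞, higher modes decay exponentially faster. The n=1 mode dominates: φ ~ c₁ sin(πx/0.9784) e^{-λ₁t}.
Decay rate: λ₁ = 0.9π²/0.9784² ≈ 9.279.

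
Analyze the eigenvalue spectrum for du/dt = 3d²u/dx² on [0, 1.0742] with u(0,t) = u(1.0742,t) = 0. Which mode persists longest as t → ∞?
Eigenvalues: λₙ = 3n²π²/1.0742².
First three modes:
  n=1: λ₁ = 3π²/1.0742² ≈ 25.66
  n=2: λ₂ = 12π²/1.0742² ≈ 102.639 (4× faster decay)
  n=3: λ₃ = 27π²/1.0742² ≈ 230.937 (9× faster decay)
As t → ∞, higher modes decay exponentially faster. The n=1 mode dominates: u ~ c₁ sin(πx/1.0742) e^{-λ₁t}.
Decay rate: λ₁ = 3π²/1.0742² ≈ 25.66.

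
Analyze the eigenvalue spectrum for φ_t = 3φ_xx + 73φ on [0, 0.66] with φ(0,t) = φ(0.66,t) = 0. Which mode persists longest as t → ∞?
Eigenvalues: λₙ = 3n²π²/0.66² - 73.
First three modes:
  n=1: λ₁ = 3π²/0.66² - 73 ≈ -5.028
  n=2: λ₂ = 12π²/0.66² - 73 ≈ 198.89
  n=3: λ₃ = 27π²/0.66² - 73 ≈ 538.752
Since 3π²/0.66² ≈ 67.972 < 73, λ₁ < 0.
The n=1 mode grows fastest (−λₙ is largest for n=1) → dominates.
Asymptotic: φ ~ c₁ sin(πx/0.66) e^{5.028t} (exponential growth at rate −λ₁ ≈ 5.028).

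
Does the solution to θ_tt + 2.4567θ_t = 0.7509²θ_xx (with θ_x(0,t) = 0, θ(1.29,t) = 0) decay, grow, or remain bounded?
θ → 0. Damping (γ=2.4567) dissipates energy; oscillations decay exponentially.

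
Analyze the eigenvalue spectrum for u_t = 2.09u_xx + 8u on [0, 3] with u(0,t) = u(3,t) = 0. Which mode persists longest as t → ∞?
Eigenvalues: λₙ = 2.09n²π²/3² - 8.
First three modes:
  n=1: λ₁ = 2.09π²/3² - 8 ≈ -5.708
  n=2: λ₂ = 8.36π²/3² - 8 ≈ 1.168
  n=3: λ₃ = 18.81π²/3² - 8 ≈ 12.627
Since 2.09π²/3² ≈ 2.292 < 8, λ₁ < 0.
The n=1 mode grows fastest (−λₙ is largest for n=1) → dominates.
Asymptotic: u ~ c₁ sin(πx/3) e^{5.708t} (exponential growth at rate −λ₁ ≈ 5.708).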